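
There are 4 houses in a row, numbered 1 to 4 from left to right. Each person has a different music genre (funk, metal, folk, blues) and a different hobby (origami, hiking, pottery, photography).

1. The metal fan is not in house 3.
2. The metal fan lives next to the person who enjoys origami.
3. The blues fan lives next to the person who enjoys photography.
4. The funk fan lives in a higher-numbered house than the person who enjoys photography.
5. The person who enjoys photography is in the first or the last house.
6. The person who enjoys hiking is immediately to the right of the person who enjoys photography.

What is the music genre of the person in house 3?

funk

The person who enjoys photography is in house 1 (clue 5).
The person who enjoys hiking is in house 2 (clue 6).
House 4's hobby must be pottery (nothing else left).
Clue 3: the blues fan is in house 2.
That leaves folk as the music genre for house 1.
So house 3 gets funk for music genre.
That leaves metal as the music genre for house 4.
House 3 hobby: only origami fits.
So: house 1 = folk/photography, house 2 = blues/hiking, house 3 = funk/origami, house 4 = metal/pottery.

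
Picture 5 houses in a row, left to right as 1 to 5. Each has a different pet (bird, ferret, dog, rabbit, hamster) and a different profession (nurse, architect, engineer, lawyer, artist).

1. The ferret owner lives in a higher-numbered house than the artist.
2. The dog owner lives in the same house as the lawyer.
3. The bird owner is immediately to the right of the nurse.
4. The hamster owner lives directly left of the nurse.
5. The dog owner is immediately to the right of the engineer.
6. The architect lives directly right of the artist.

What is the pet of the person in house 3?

The bird owner is narrowed to house 3 or 4 or 5; consider each.
Placing it in house 3 and house 5 leads to a contradiction, so it's in house 4.
Clue 3 places the nurse in house 3.
By clue 4, the hamster owner is in house 2.
House 1 pet: only rabbit fits.
Clue 2: the dog owner is in house 5.
From clue 2, the lawyer must be in house 5.
From clue 5, the engineer must be in house 4.
So house 3 gets ferret for pet.
The only profession still possible for house 1 is artist.
That leaves architect as the profession for house 2.
So: house 1 = rabbit/artist, house 2 = hamster/architect, house 3 = ferret/nurse, house 4 = bird/engineer, house 5 = dog/lawyer.

ferret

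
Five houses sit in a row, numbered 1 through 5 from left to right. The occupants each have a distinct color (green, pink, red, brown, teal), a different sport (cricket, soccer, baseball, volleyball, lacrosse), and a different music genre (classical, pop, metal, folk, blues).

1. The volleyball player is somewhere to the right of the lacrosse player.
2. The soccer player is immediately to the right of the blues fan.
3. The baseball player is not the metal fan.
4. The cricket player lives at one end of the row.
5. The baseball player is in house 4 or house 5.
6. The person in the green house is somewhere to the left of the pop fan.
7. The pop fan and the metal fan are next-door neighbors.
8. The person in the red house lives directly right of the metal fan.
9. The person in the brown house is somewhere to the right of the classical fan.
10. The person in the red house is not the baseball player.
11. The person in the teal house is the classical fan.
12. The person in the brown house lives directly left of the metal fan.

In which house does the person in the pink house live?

5

The person in the brown house is narrowed to house 2 or 3; consider each.
Placing it in house 3 leads to a contradiction, so it's in house 2.
From clue 9, the classical fan must be in house 1.
Clue 11: the person in the teal house is in house 1.
The metal fan is in house 3 (clue 12).
From clue 7, the pop fan must be in house 4.
By clue 8, the person in the red house is in house 4.
Clue 10 places the baseball player in house 5.
House 5 color: only pink fits.
House 2 music genre: only blues fits.
House 5 music genre: only folk fits.
The only color still possible for house 3 is green.
So house 1 gets cricket for sport.
House 2 sport: only lacrosse fits.
The only sport still possible for house 3 is soccer.
That leaves volleyball as the sport for house 4.
So: house 1 = teal/cricket/classical, house 2 = brown/lacrosse/blues, house 3 = green/soccer/metal, house 4 = red/volleyball/pop, house 5 = pink/baseball/folk.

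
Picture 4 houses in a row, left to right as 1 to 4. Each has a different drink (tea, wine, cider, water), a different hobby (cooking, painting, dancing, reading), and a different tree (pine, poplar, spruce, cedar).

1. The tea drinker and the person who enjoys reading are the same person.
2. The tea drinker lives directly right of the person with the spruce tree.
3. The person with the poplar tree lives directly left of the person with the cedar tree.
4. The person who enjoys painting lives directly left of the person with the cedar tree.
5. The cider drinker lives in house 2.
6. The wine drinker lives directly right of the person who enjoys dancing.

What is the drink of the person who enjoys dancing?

cider

Clue 5 places the cider drinker in house 2.
So house 1 gets water for drink.
The tea drinker is narrowed to house 3 or 4; consider each.
Placing it in house 3 leads to a contradiction, so it's in house 4.
From clue 1, the person who enjoys reading must be in house 4.
From clue 2, the person with the spruce tree must be in house 3.
House 3 drink: only wine fits.
Clue 3 places the person with the poplar tree in house 1.
From clue 3, the person with the cedar tree must be in house 2.
Clue 4: the person who enjoys painting is in house 1.
From clue 6, the person who enjoys dancing must be in house 2.
That leaves cooking as the hobby for house 3.
The only tree still possible for house 4 is pine.
So: house 1 = water/painting/poplar, house 2 = cider/dancing/cedar, house 3 = wine/cooking/spruce, house 4 = tea/reading/pine.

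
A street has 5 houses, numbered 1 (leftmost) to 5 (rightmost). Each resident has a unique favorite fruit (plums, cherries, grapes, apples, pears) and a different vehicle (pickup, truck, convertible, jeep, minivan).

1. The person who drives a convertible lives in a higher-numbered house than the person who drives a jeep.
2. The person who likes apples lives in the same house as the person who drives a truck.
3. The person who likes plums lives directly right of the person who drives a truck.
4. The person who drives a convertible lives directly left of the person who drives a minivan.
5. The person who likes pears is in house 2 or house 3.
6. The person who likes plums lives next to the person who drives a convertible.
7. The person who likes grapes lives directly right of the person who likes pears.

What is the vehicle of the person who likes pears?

The person who likes grapes is narrowed to house 3 or 4; consider each.
Placing it in house 3 leads to a contradiction, so it's in house 4.
From clue 7, the person who likes pears must be in house 3.
Clue 3: the person who likes plums is in house 2.
From clue 3, the person who drives a truck must be in house 1.
Clue 6 places the person who drives a convertible in house 3.
The only favorite fruit still possible for house 1 is apples.
House 5's favorite fruit must be cherries (nothing else left).
So house 2 gets jeep for vehicle.
By clue 4, the person who drives a minivan is in house 4.
The only vehicle still possible for house 5 is pickup.
So: house 1 = apples/truck, house 2 = plums/jeep, house 3 = pears/convertible, house 4 = grapes/minivan, house 5 = cherries/pickup.

convertible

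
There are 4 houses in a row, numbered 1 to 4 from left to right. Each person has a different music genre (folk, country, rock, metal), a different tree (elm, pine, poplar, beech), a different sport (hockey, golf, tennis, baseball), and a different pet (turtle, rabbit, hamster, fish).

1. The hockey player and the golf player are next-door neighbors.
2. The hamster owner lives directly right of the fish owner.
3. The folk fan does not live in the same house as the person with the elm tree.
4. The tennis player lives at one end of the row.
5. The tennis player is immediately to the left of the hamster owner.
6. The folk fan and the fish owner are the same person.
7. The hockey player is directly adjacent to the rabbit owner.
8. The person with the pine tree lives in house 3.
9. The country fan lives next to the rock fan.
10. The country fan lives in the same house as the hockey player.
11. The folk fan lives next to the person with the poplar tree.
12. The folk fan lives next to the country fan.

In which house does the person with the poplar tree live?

2

Clue 5 places the tennis player in house 1.
By clue 5, the hamster owner is in house 2.
From clue 8, the person with the pine tree must be in house 3.
Clue 2 places the fish owner in house 1.
From clue 6, the folk fan must be in house 1.
By clue 11, the person with the poplar tree is in house 2.
By clue 12, the country fan is in house 2.
Clue 3: the person with the elm tree is in house 4.
Clue 9: the rock fan is in house 3.
The hockey player is in house 2 (clue 10).
The only music genre still possible for house 4 is metal.
House 1 tree: only beech fits.
Clue 1 places the golf player in house 3.
The rabbit owner is in house 3 (clue 7).
House 4's sport must be baseball (nothing else left).
House 4 pet: only turtle fits.
So: house 1 = folk/beech/tennis/fish, house 2 = country/poplar/hockey/hamster, house 3 = rock/pine/golf/rabbit, house 4 = metal/elm/baseball/turtle.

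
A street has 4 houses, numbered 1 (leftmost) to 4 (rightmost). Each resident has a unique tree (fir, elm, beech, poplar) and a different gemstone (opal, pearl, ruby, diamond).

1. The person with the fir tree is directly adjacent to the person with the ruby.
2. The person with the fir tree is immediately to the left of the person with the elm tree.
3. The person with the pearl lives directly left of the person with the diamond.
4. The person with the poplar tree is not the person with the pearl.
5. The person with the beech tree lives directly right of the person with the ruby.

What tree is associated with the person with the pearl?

The person with the beech tree is narrowed to house 2 or 3 or 4; consider each.
Placing it in house 2 and house 4 leads to a contradiction, so it's in house 3.
Clue 5 places the person with the ruby in house 2.
By clue 1, the person with the fir tree is in house 1.
From clue 2, the person with the elm tree must be in house 2.
The person with the pearl is in house 3 (clue 3).
Clue 3 places the person with the diamond in house 4.
That leaves poplar as the tree for house 4.
The only gemstone still possible for house 1 is opal.
So: house 1 = fir/opal, house 2 = elm/ruby, house 3 = beech/pearl, house 4 = poplar/diamond.

beech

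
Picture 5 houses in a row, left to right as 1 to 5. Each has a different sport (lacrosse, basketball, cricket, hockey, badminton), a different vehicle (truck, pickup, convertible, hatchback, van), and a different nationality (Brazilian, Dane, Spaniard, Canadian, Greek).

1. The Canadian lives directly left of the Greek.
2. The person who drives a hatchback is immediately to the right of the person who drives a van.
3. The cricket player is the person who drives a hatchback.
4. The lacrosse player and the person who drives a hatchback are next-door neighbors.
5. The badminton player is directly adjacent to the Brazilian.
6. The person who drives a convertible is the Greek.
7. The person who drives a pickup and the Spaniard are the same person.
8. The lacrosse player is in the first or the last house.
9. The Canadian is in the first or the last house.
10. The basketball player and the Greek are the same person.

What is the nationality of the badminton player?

Clue 9: the Canadian is in house 1.
Clue 1: the Greek is in house 2.
The person who drives a convertible is in house 2 (clue 6).
Clue 10: the basketball player is in house 2.
House 4 vehicle: only hatchback fits.
Clue 2 places the person who drives a van in house 3.
From clue 3, the cricket player must be in house 4.
Clue 4: the lacrosse player is in house 5.
So house 1 gets hockey for sport.
So house 3 gets badminton for sport.
House 1 vehicle: only truck fits.
The only vehicle still possible for house 5 is pickup.
Clue 5 places the Brazilian in house 4.
The Spaniard is in house 5 (clue 7).
House 3 nationality: only Dane fits.
So: house 1 = hockey/truck/Canadian, house 2 = basketball/convertible/Greek, house 3 = badminton/van/Dane, house 4 = cricket/hatchback/Brazilian, house 5 = lacrosse/pickup/Spaniard.

Dane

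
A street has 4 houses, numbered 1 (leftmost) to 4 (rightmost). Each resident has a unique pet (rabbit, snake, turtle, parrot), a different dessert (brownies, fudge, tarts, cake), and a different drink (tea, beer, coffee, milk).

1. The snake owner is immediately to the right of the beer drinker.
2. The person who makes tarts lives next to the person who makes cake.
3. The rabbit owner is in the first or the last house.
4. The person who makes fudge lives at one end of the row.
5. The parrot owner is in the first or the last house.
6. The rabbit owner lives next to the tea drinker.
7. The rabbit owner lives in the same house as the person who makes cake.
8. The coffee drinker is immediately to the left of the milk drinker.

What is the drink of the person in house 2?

tea

House 4 drink: only milk fits.
Clue 8: the coffee drinker is in house 3.
House 1's drink must be beer (nothing else left).
The only drink still possible for house 2 is tea.
The snake owner is in house 2 (clue 1).
Clue 6 places the rabbit owner in house 1.
Clue 7: the person who makes cake is in house 1.
The only pet still possible for house 3 is turtle.
That leaves parrot as the pet for house 4.
From clue 2, the person who makes tarts must be in house 2.
House 3 dessert: only brownies fits.
The only dessert still possible for house 4 is fudge.
So: house 1 = rabbit/cake/beer, house 2 = snake/tarts/tea, house 3 = turtle/brownies/coffee, house 4 = parrot/fudge/milk.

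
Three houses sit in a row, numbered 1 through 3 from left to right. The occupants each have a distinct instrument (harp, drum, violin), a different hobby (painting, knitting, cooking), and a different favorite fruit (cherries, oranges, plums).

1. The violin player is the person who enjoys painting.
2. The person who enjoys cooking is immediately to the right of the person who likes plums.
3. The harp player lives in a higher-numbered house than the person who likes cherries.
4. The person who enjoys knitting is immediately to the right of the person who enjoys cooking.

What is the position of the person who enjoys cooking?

The person who enjoys knitting is in house 3 (clue 4).
From clue 4, the person who enjoys cooking must be in house 2.
House 1 hobby: only painting fits.
House 3's favorite fruit must be oranges (nothing else left).
The violin player is in house 1 (clue 1).
From clue 2, the person who likes plums must be in house 1.
So house 2 gets cherries for favorite fruit.
Clue 3 places the harp player in house 3.
House 2 instrument: only drum fits.
So: house 1 = violin/painting/plums, house 2 = drum/cooking/cherries, house 3 = harp/knitting/oranges.

2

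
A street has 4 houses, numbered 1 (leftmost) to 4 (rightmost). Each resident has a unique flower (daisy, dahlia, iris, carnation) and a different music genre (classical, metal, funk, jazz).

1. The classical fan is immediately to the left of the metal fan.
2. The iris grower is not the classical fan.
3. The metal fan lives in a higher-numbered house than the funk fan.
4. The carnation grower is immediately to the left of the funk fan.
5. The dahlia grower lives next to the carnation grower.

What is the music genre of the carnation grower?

So house 1 gets jazz for music genre.
That leaves metal as the music genre for house 4.
Clue 1 places the classical fan in house 3.
The only music genre still possible for house 2 is funk.
From clue 4, the carnation grower must be in house 1.
Clue 5: the dahlia grower is in house 2.
The only flower still possible for house 3 is daisy.
The only flower still possible for house 4 is iris.
So: house 1 = carnation/jazz, house 2 = dahlia/funk, house 3 = daisy/classical, house 4 = iris/metal.

jazz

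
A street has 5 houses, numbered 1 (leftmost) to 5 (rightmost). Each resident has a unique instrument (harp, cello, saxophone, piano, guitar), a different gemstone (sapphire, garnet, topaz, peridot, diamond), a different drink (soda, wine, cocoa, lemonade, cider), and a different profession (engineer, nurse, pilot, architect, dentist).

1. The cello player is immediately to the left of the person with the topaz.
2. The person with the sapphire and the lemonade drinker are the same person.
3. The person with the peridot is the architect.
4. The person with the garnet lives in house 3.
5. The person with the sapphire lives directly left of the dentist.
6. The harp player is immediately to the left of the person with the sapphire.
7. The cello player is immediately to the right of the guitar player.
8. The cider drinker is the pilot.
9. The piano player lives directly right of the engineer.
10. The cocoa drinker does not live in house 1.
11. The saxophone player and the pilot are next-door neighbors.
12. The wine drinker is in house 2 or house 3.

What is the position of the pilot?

5

By clue 4, the person with the garnet is in house 3.
The cello player is narrowed to house 3 or 4; consider each.
Placing it in house 4 leads to a contradiction, so it's in house 3.
Clue 1 places the person with the topaz in house 4.
From clue 7, the guitar player must be in house 2.
The lemonade drinker is in house 2 (clue 2).
By clue 5, the dentist is in house 3.
House 1 instrument: only harp fits.
That leaves sapphire as the gemstone for house 2.
Clue 9: the piano player is in house 5.
The only instrument still possible for house 4 is saxophone.
House 1's drink must be soda (nothing else left).
House 3's drink must be wine (nothing else left).
House 1's profession must be architect (nothing else left).
House 2's profession must be nurse (nothing else left).
So house 4 gets engineer for profession.
House 5's profession must be pilot (nothing else left).
Clue 3 places the person with the peridot in house 1.
The cider drinker is in house 5 (clue 8).
So house 5 gets diamond for gemstone.
House 4 drink: only cocoa fits.
So: house 1 = harp/peridot/soda/architect, house 2 = guitar/sapphire/lemonade/nurse, house 3 = cello/garnet/wine/dentist, house 4 = saxophone/topaz/cocoa/engineer, house 5 = piano/diamond/cider/pilot.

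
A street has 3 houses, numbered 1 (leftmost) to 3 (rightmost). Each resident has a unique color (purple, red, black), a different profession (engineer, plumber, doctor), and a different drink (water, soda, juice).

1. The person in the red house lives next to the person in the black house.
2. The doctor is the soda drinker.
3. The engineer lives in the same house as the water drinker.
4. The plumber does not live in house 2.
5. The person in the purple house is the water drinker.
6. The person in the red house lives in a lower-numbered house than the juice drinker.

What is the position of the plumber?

The person in the red house is narrowed to house 1 or 2; consider each.
Placing it in house 1 leads to a contradiction, so it's in house 2.
From clue 6, the juice drinker must be in house 3.
Clue 5 places the person in the purple house in house 1.
Clue 5: the water drinker is in house 1.
The only color still possible for house 3 is black.
So house 3 gets plumber for profession.
That leaves soda as the drink for house 2.
Clue 2: the doctor is in house 2.
From clue 3, the engineer must be in house 1.
So: house 1 = purple/engineer/water, house 2 = red/doctor/soda, house 3 = black/plumber/juice.

3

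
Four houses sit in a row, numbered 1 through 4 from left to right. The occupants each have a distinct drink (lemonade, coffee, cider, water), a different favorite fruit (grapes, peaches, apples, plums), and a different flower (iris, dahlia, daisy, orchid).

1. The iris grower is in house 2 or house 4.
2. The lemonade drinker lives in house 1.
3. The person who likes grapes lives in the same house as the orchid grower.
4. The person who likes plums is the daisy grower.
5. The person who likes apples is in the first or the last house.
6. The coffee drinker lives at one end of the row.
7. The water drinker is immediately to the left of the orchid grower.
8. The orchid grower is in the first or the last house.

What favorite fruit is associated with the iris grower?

peaches

The lemonade drinker is in house 1 (clue 2).
From clue 8, the orchid grower must be in house 4.
The only drink still possible for house 4 is coffee.
Clue 3: the person who likes grapes is in house 4.
Clue 7 places the water drinker in house 3.
The only drink still possible for house 2 is cider.
House 1's favorite fruit must be apples (nothing else left).
House 2's flower must be iris (nothing else left).
Clue 4: the person who likes plums is in house 3.
Clue 4 places the daisy grower in house 3.
That leaves peaches as the favorite fruit for house 2.
House 1 flower: only dahlia fits.
So: house 1 = lemonade/apples/dahlia, house 2 = cider/peaches/iris, house 3 = water/plums/daisy, house 4 = coffee/grapes/orchid.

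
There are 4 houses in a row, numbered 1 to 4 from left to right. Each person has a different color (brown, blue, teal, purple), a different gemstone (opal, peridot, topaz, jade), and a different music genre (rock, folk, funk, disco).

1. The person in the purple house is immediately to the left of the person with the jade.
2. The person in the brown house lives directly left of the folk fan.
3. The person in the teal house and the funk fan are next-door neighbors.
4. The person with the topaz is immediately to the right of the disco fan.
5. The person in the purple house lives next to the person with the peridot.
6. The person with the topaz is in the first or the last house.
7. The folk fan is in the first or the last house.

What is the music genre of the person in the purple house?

By clue 6, the person with the topaz is in house 4.
The folk fan is in house 4 (clue 7).
Clue 2 places the person in the brown house in house 3.
Clue 4: the disco fan is in house 3.
House 4 color: only blue fits.
The person in the purple house is narrowed to house 1 or 2; consider each.
Placing it in house 1 leads to a contradiction, so it's in house 2.
Clue 1: the person with the jade is in house 3.
The only color still possible for house 1 is teal.
House 2 gemstone: only opal fits.
From clue 3, the funk fan must be in house 2.
So house 1 gets peridot for gemstone.
House 1 music genre: only rock fits.
So: house 1 = teal/peridot/rock, house 2 = purple/opal/funk, house 3 = brown/jade/disco, house 4 = blue/topaz/folk.

funk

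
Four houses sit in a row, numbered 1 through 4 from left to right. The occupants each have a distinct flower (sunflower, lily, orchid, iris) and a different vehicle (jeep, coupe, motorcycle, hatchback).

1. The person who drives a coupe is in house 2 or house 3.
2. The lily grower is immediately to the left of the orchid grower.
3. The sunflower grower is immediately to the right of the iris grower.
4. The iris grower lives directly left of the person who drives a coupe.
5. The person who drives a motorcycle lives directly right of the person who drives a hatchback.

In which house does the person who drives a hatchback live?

That leaves orchid as the flower for house 4.
Clue 2: the lily grower is in house 3.
House 1 flower: only iris fits.
The only flower still possible for house 2 is sunflower.
Clue 4: the person who drives a coupe is in house 2.
Clue 5: the person who drives a motorcycle is in house 4.
By clue 5, the person who drives a hatchback is in house 3.
House 1's vehicle must be jeep (nothing else left).
So: house 1 = iris/jeep, house 2 = sunflower/coupe, house 3 = lily/hatchback, house 4 = orchid/motorcycle.

3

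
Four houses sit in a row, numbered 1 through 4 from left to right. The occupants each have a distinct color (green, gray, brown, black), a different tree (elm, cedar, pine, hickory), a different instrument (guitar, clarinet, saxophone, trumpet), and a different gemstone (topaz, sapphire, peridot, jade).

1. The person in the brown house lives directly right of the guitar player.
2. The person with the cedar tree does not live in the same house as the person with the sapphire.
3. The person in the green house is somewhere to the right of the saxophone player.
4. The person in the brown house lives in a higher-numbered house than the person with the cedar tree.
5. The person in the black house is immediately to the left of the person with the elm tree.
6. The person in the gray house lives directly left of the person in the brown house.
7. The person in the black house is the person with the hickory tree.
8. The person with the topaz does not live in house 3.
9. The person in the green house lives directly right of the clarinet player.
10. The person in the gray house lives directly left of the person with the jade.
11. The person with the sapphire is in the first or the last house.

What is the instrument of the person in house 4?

trumpet

The only instrument still possible for house 4 is trumpet.
The person with the sapphire is narrowed to house 1 or 4; consider each.
Placing it in house 1 leads to a contradiction, so it's in house 4.
House 4's color must be green (nothing else left).
Clue 9: the clarinet player is in house 3.
The person in the brown house is narrowed to house 2 or 3; consider each.
Placing it in house 3 leads to a contradiction, so it's in house 2.
By clue 1, the guitar player is in house 1.
The person with the cedar tree is in house 1 (clue 4).
By clue 6, the person in the gray house is in house 1.
From clue 10, the person with the jade must be in house 2.
House 3 color: only black fits.
The only instrument still possible for house 2 is saxophone.
So house 3 gets peridot for gemstone.
From clue 5, the person with the elm tree must be in house 4.
Clue 7 places the person with the hickory tree in house 3.
The only tree still possible for house 2 is pine.
House 1 gemstone: only topaz fits.
So: house 1 = gray/cedar/guitar/topaz, house 2 = brown/pine/saxophone/jade, house 3 = black/hickory/clarinet/peridot, house 4 = green/elm/trumpet/sapphire.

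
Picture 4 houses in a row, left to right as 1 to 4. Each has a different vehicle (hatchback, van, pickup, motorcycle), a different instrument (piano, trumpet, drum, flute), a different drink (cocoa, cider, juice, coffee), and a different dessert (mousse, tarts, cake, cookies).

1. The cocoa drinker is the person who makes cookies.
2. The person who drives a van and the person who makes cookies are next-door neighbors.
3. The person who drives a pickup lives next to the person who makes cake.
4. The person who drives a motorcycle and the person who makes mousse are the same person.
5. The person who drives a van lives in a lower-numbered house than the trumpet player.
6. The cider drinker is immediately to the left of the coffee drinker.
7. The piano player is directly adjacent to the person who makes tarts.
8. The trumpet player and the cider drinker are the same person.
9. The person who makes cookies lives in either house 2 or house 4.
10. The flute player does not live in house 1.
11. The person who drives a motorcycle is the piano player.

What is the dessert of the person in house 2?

By clue 5, the person who drives a van is in house 1.
House 1's drink must be juice (nothing else left).
Clue 2 places the person who makes cookies in house 2.
So house 1 gets drum for instrument.
Clue 1: the cocoa drinker is in house 2.
That leaves cider as the drink for house 3.
The only drink still possible for house 4 is coffee.
From clue 8, the trumpet player must be in house 3.
So house 2 gets flute for instrument.
The only instrument still possible for house 4 is piano.
House 1 dessert: only cake fits.
By clue 3, the person who drives a pickup is in house 2.
The person who makes tarts is in house 3 (clue 7).
Clue 11: the person who drives a motorcycle is in house 4.
So house 3 gets hatchback for vehicle.
So house 4 gets mousse for dessert.
So: house 1 = van/drum/juice/cake, house 2 = pickup/flute/cocoa/cookies, house 3 = hatchback/trumpet/cider/tarts, house 4 = motorcycle/piano/coffee/mousse.

cookies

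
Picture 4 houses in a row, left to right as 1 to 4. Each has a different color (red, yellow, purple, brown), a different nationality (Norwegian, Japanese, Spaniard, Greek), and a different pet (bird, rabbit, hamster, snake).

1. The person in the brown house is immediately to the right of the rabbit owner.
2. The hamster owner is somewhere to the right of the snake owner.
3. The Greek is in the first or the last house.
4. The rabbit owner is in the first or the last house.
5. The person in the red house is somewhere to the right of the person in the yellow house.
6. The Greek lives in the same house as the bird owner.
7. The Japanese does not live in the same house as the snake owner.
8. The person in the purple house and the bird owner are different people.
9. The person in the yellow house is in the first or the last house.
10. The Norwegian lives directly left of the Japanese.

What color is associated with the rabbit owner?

yellow

From clue 4, the rabbit owner must be in house 1.
The person in the yellow house is in house 1 (clue 9).
By clue 1, the person in the brown house is in house 2.
The Greek is in house 4 (clue 6).
The only color still possible for house 4 is red.
House 2 pet: only snake fits.
So house 3 gets hamster for pet.
House 4's pet must be bird (nothing else left).
Clue 7: the Japanese is in house 3.
By clue 10, the Norwegian is in house 2.
So house 3 gets purple for color.
That leaves Spaniard as the nationality for house 1.
So: house 1 = yellow/Spaniard/rabbit, house 2 = brown/Norwegian/snake, house 3 = purple/Japanese/hamster, house 4 = red/Greek/bird.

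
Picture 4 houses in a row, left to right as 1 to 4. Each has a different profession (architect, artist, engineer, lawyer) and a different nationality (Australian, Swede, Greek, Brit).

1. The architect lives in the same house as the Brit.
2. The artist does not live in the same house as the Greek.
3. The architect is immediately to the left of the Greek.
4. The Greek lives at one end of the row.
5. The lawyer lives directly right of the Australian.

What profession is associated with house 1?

From clue 4, the Greek must be in house 4.
Clue 3 places the architect in house 3.
By clue 1, the Brit is in house 3.
So house 2 gets Swede for nationality.
The lawyer is in house 2 (clue 5).
The only profession still possible for house 4 is engineer.
House 1's nationality must be Australian (nothing else left).
That leaves artist as the profession for house 1.
So: house 1 = artist/Australian, house 2 = lawyer/Swede, house 3 = architect/Brit, house 4 = engineer/Greek.

artist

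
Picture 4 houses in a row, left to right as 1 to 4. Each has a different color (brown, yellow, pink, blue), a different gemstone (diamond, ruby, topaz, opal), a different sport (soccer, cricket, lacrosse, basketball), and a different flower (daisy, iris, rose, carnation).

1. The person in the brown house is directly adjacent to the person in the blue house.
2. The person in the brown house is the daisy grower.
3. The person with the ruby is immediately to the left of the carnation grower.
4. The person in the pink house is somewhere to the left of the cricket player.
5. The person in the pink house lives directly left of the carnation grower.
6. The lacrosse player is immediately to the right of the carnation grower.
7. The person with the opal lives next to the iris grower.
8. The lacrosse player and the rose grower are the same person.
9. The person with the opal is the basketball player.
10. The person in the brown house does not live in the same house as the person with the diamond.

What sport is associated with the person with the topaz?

The person in the pink house is narrowed to house 1 or 2; consider each.
Placing it in house 2 leads to a contradiction, so it's in house 1.
Clue 5 places the carnation grower in house 2.
The lacrosse player is in house 3 (clue 6).
The rose grower is in house 3 (clue 8).
The person in the brown house is in house 4 (clue 2).
From clue 2, the daisy grower must be in house 4.
By clue 3, the person with the ruby is in house 1.
The person with the opal is in house 2 (clue 9).
The basketball player is in house 2 (clue 9).
The only gemstone still possible for house 4 is topaz.
The only sport still possible for house 1 is soccer.
That leaves cricket as the sport for house 4.
The only flower still possible for house 1 is iris.
From clue 1, the person in the blue house must be in house 3.
House 2's color must be yellow (nothing else left).
House 3 gemstone: only diamond fits.
So: house 1 = pink/ruby/soccer/iris, house 2 = yellow/opal/basketball/carnation, house 3 = blue/diamond/lacrosse/rose, house 4 = brown/topaz/cricket/daisy.

cricket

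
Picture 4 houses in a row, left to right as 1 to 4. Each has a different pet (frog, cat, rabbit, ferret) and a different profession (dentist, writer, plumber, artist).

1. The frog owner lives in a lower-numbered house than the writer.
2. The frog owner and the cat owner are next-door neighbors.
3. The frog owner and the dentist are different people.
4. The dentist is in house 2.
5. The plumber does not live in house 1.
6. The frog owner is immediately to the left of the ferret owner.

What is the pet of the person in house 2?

From clue 4, the dentist must be in house 2.
That leaves artist as the profession for house 1.
The cat owner is narrowed to house 2 or 4; consider each.
Placing it in house 4 leads to a contradiction, so it's in house 2.
House 4's pet must be ferret (nothing else left).
The frog owner is in house 3 (clue 6).
House 1's pet must be rabbit (nothing else left).
Clue 1 places the writer in house 4.
House 3 profession: only plumber fits.
So: house 1 = rabbit/artist, house 2 = cat/dentist, house 3 = frog/plumber, house 4 = ferret/writer.

cat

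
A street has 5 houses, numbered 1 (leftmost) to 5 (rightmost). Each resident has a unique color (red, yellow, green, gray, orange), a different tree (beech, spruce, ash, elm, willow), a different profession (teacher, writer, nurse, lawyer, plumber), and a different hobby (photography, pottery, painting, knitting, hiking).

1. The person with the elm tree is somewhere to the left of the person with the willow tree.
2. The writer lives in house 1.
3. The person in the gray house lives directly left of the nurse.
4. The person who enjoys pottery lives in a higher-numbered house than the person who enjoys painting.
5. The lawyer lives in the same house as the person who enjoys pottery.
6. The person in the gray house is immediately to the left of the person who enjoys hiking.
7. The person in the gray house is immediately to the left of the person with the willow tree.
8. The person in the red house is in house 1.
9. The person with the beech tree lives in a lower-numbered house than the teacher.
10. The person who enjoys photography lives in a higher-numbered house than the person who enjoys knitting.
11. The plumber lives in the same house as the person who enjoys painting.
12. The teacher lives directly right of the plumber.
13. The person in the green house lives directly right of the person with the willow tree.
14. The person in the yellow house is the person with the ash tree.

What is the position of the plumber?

2

Clue 2 places the writer in house 1.
The person in the red house is in house 1 (clue 8).
House 1's hobby must be knitting (nothing else left).
So house 2 gets plumber for profession.
By clue 11, the person who enjoys painting is in house 2.
The teacher is in house 3 (clue 12).
House 4 profession: only nurse fits.
House 5 profession: only lawyer fits.
Clue 3: the person in the gray house is in house 3.
The person who enjoys pottery is in house 5 (clue 5).
The person who enjoys hiking is in house 4 (clue 6).
Clue 7: the person with the willow tree is in house 4.
By clue 13, the person in the green house is in house 5.
That leaves photography as the hobby for house 3.
Clue 14 places the person in the yellow house in house 2.
Clue 14 places the person with the ash tree in house 2.
The only color still possible for house 4 is orange.
House 5's tree must be spruce (nothing else left).
House 1's tree must be beech (nothing else left).
House 3 tree: only elm fits.
So: house 1 = red/beech/writer/knitting, house 2 = yellow/ash/plumber/painting, house 3 = gray/elm/teacher/photography, house 4 = orange/willow/nurse/hiking, house 5 = green/spruce/lawyer/pottery.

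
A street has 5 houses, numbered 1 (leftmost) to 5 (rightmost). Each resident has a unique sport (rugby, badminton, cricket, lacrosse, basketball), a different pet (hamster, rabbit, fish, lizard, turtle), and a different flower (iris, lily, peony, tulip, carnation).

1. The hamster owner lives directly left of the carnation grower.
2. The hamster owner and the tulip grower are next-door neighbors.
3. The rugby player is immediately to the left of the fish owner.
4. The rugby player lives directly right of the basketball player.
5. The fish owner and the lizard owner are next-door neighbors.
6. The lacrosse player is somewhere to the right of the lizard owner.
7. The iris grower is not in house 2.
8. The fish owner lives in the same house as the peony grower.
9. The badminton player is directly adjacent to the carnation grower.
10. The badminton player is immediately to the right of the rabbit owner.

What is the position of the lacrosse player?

The basketball player is narrowed to house 1 or 2 or 3; consider each.
Placing it in house 1 and house 2 leads to a contradiction, so it's in house 3.
By clue 4, the rugby player is in house 4.
The only sport still possible for house 1 is cricket.
The only sport still possible for house 2 is badminton.
So house 5 gets lacrosse for sport.
By clue 3, the fish owner is in house 5.
From clue 5, the lizard owner must be in house 4.
Clue 8: the peony grower is in house 5.
By clue 9, the carnation grower is in house 3.
The rabbit owner is in house 1 (clue 10).
The hamster owner is in house 2 (clue 1).
Clue 2 places the tulip grower in house 1.
House 3 pet: only turtle fits.
That leaves lily as the flower for house 2.
House 4 flower: only iris fits.
So: house 1 = cricket/rabbit/tulip, house 2 = badminton/hamster/lily, house 3 = basketball/turtle/carnation, house 4 = rugby/lizard/iris, house 5 = lacrosse/fish/peony.

5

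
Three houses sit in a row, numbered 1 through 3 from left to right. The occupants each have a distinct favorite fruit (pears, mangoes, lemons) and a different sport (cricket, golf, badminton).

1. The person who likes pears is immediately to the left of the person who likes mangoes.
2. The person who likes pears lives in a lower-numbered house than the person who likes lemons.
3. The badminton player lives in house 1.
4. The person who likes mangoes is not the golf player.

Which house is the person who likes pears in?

By clue 3, the badminton player is in house 1.
House 1's favorite fruit must be pears (nothing else left).
By clue 1, the person who likes mangoes is in house 2.
The golf player is in house 3 (clue 4).
That leaves lemons as the favorite fruit for house 3.
That leaves cricket as the sport for house 2.
So: house 1 = pears/badminton, house 2 = mangoes/cricket, house 3 = lemons/golf.

1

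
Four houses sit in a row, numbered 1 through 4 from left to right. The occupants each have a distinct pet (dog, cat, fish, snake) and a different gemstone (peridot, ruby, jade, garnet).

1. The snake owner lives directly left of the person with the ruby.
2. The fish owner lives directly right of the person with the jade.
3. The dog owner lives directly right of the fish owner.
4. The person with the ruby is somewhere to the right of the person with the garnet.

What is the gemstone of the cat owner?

garnet

The dog owner is narrowed to house 3 or 4; consider each.
Placing it in house 3 leads to a contradiction, so it's in house 4.
Clue 3 places the fish owner in house 3.
Clue 2: the person with the jade is in house 2.
That leaves garnet as the gemstone for house 1.
That leaves peridot as the gemstone for house 4.
Clue 1: the snake owner is in house 2.
That leaves cat as the pet for house 1.
So house 3 gets ruby for gemstone.
So: house 1 = cat/garnet, house 2 = snake/jade, house 3 = fish/ruby, house 4 = dog/peridot.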